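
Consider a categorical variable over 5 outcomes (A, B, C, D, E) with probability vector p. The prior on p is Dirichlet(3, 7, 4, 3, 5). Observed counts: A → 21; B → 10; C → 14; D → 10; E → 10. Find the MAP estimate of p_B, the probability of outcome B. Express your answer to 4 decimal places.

The posterior is Dirichlet(αᵢ + nᵢ) = Dirichlet(24, 17, 18, 13, 15).
For a Dirichlet(a₁,…,a_K) with all aᵢ > 1, the mode has j-th component (aⱼ − 1)/(Σaᵢ − K).
Here Σaᵢ = 87 and K = 5, so p_B = (17 − 1)/(87 − 5) = 16/82 ≈ 0.1951.

MAP estimate of p_B = 0.1951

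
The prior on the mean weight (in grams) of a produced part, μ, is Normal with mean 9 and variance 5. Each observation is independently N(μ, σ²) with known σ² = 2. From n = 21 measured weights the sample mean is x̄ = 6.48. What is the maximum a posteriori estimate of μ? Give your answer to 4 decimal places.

μ̂_MAP = 6.5271

n = 21, x̄ = 6.48.
For a Normal prior and Normal likelihood with known variance, the posterior is Normal; its mode equals its mean, the precision-weighted average.
Prior precision 1/σ₀² = 1/5 = 0.2; data precision n/σ² = 21/2 = 10.5.
μ̂ = (0.2·9 + 10.5·6.48) / (0.2 + 10.5) = 69.84/10.7 = 3492/535 ≈ 6.5271.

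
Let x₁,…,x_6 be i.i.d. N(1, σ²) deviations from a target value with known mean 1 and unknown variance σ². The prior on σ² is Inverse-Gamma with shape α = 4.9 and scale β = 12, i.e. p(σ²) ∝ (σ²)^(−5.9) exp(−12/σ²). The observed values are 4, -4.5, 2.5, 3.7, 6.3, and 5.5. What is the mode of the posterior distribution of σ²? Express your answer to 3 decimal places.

σ̂²_MAP = 6.805

Sum of squared deviations about the known mean: SS = (4−1)² + (-4.5−1)² + (2.5−1)² + (3.7−1)² + (6.3−1)² + (5.5−1)² = 97.13.
The Normal likelihood contributes (σ²)^(−n/2) exp(−SS/(2σ²)), so the posterior is Inverse-Gamma(α + n/2, β + SS/2) = Inverse-Gamma(7.9, 60.565).
The mode of Inverse-Gamma(a, b) is b/(a+1) = 60.565/8.9 ≈ 6.805.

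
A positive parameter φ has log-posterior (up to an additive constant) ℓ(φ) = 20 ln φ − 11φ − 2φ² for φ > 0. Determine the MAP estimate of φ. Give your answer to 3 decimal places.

φ̂_MAP = 1.250

ℓ'(φ) = 20/φ − 11 − 4φ. Setting this to zero and multiplying by φ: 4φ² + 11φ − 20 = 0.
φ = (−11 + √(11² + 4·4·20)) / (2·4) = (−11 + √441) / 8 = (−11 + 21)/8 = 5/4.
ℓ''(φ) = −20/φ² − 4 < 0, confirming a maximum.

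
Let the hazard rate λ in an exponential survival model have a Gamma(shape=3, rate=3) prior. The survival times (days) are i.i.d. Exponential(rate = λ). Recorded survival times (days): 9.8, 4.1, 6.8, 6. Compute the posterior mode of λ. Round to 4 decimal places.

λ̂_MAP = 0.2020

The Exponential(rate=λ) likelihood is ∝ λ^n e^(−λΣtᵢ). Here n = 4 and Σtᵢ = 9.8 + 4.1 + 6.8 + 6 = 26.7.
Posterior ∝ λ^2e^(−3λ) · λ^4e^(−26.7λ) = λ^6e^(−29.7λ), i.e. Gamma(7, 29.7).
Mode = (a−1)/b = 6/29.7 ≈ 0.2020.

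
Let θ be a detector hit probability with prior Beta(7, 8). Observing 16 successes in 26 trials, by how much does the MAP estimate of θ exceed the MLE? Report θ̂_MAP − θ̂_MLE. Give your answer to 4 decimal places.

Posterior is Beta(23, 18); MAP = (23−1)/(41−2) = 22/39 ≈ 0.56410.
MLE ignores the prior: θ̂_MLE = k/n = 16/26 ≈ 0.61538.
Difference = 22/39 − 16/26 = -2/39 ≈ -0.0513.

MAP − MLE = -0.0513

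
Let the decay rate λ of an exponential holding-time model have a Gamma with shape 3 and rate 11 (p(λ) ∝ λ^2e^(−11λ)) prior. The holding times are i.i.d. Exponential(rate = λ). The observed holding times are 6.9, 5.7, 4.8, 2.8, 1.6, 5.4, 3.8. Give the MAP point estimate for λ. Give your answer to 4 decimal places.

λ̂_MAP = 0.2143

The Exponential(rate=λ) likelihood is ∝ λ^n e^(−λΣtᵢ). Here n = 7 and Σtᵢ = 6.9 + 5.7 + 4.8 + 2.8 + 1.6 + 5.4 + 3.8 = 31.
Posterior ∝ λ^2e^(−11λ) · λ^7e^(−31λ) = λ^9e^(−42λ), i.e. Gamma(10, 42).
Mode = (a−1)/b = 9/42 ≈ 0.2143.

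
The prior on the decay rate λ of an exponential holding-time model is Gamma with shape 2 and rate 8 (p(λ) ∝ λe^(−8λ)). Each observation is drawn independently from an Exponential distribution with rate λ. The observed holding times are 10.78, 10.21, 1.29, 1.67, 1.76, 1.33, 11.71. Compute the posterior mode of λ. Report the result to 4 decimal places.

The Exponential(rate=λ) likelihood is ∝ λ^n e^(−λΣtᵢ). Here n = 7 and Σtᵢ = 10.78 + 10.21 + 1.29 + 1.67 + 1.76 + 1.33 + 11.71 = 38.75.
Posterior ∝ λe^(−8λ) · λ^7e^(−38.75λ) = λ^8e^(−46.75λ), i.e. Gamma(9, 46.75).
Mode = (a−1)/b = 8/46.75 ≈ 0.1711.

λ̂_MAP = 0.1711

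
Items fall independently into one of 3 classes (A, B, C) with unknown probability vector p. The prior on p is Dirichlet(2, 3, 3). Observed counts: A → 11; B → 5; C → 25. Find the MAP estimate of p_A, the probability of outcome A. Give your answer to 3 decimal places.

MAP estimate of p_A = 0.261

The posterior is Dirichlet(αᵢ + nᵢ) = Dirichlet(13, 8, 28).
For a Dirichlet(a₁,…,a_K) with all aᵢ > 1, the mode has j-th component (aⱼ − 1)/(Σaᵢ − K).
Here Σaᵢ = 49 and K = 3, so p_A = (13 − 1)/(49 − 3) = 12/46 ≈ 0.261.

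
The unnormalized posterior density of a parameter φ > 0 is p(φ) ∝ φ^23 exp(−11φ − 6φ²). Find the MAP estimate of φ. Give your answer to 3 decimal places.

ℓ'(φ) = 23/φ − 11 − 12φ. Setting this to zero and multiplying by φ: 12φ² + 11φ − 23 = 0.
φ = (−11 + √(11² + 4·12·23)) / (2·12) = (−11 + √1225) / 24 = (−11 + 35)/24 = 1.
ℓ''(φ) = −23/φ² − 12 < 0, confirming a maximum.

φ̂_MAP = 1.000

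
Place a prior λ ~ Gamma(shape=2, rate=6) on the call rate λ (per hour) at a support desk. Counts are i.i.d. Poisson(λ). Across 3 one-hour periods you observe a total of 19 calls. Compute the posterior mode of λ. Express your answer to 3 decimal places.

λ̂_MAP = 2.222

Σxᵢ = 19, n = 3.
Posterior ∝ λe^(−6λ) · λ^19e^(−3λ) = λ^20e^(−9λ), i.e. Gamma(shape=21, rate=9).
The mode of a Gamma(a, b) with a ≥ 1 (shape–rate) is (a−1)/b = 20/9 ≈ 2.222.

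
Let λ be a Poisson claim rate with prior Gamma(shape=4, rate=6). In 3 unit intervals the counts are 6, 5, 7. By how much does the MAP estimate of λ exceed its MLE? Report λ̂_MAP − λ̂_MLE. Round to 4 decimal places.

MAP − MLE = -3.6667

Σxᵢ = 18. Posterior is Gamma(22, 9); MAP = (22−1)/9 = 21/9 ≈ 2.33333.
MLE = x̄ = 18/3 ≈ 6.00000.
Difference = 21/9 − 18/3 = -11/3 ≈ -3.6667.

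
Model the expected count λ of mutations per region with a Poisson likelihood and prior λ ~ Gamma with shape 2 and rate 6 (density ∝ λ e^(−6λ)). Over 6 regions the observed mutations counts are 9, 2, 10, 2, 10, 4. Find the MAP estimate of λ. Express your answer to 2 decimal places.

λ̂_MAP = 3.17

Σxᵢ = 9+2+10+2+10+4 = 37, with n = 6.
Posterior ∝ λe^(−6λ) · λ^37e^(−6λ) = λ^38e^(−12λ), i.e. Gamma(shape=39, rate=12).
The mode of a Gamma(a, b) with a ≥ 1 (shape–rate) is (a−1)/b = 38/12 ≈ 3.17.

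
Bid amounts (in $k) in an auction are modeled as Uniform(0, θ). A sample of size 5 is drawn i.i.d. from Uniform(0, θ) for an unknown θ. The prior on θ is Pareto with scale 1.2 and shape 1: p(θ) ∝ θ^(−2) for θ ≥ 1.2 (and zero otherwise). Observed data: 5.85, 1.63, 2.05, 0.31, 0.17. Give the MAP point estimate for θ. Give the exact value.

θ̂_MAP = 5.85

The Uniform(0, θ) likelihood is θ^(−n) for θ ≥ max(xᵢ), zero otherwise. Here max(xᵢ) = 5.85.
Posterior ∝ θ^(−2) · θ^(−5) = θ^(−7) on θ ≥ max(1.2, 5.85) = 5.85.
This density is strictly decreasing in θ, so the posterior mode lies at the lower boundary of the support.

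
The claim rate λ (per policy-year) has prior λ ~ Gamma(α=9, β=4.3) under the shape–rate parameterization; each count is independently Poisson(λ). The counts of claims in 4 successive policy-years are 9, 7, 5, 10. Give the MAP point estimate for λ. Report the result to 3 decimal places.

Σxᵢ = 9+7+5+10 = 31, with n = 4.
Posterior ∝ λ^8e^(−4.3λ) · λ^31e^(−4λ) = λ^39e^(−8.3λ), i.e. Gamma(shape=40, rate=8.3).
The mode of a Gamma(a, b) with a ≥ 1 (shape–rate) is (a−1)/b = 39/8.3 ≈ 4.699.

λ̂_MAP = 4.699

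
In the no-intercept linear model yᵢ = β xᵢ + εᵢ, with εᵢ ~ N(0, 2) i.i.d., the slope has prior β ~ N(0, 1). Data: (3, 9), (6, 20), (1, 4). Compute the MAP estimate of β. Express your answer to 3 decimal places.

β̂_MAP = 3.146

log p(β | y) = −Σ(yᵢ − βxᵢ)²/(2·2) − β²/(2·1) + const.
Setting the derivative to zero: Σxᵢ(yᵢ − βxᵢ)/2 − β/1 = 0, so β = Σxᵢyᵢ / (Σxᵢ² + σ²/τ²).
Σxᵢyᵢ = 3·9 + 6·20 + 1·4 = 151; Σxᵢ² = 46; σ²/τ² = 2.
β̂_MAP = 151 / (46 + 2) = 151/48 ≈ 3.146.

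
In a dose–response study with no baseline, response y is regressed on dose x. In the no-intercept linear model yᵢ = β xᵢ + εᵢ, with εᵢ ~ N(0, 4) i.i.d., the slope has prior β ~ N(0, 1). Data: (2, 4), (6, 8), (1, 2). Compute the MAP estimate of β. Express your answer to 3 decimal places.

log p(β | y) = −Σ(yᵢ − βxᵢ)²/(2·4) − β²/(2·1) + const.
Setting the derivative to zero: Σxᵢ(yᵢ − βxᵢ)/4 − β/1 = 0, so β = Σxᵢyᵢ / (Σxᵢ² + σ²/τ²).
Σxᵢyᵢ = 2·4 + 6·8 + 1·2 = 58; Σxᵢ² = 41; σ²/τ² = 4.
β̂_MAP = 58 / (41 + 4) = 58/45 ≈ 1.289.

β̂_MAP = 1.289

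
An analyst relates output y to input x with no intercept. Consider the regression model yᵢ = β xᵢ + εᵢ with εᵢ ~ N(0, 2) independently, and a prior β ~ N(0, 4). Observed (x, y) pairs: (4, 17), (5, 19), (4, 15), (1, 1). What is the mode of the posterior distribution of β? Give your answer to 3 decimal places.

log p(β | y) = −Σ(yᵢ − βxᵢ)²/(2·2) − β²/(2·4) + const.
Setting the derivative to zero: Σxᵢ(yᵢ − βxᵢ)/2 − β/4 = 0, so β = Σxᵢyᵢ / (Σxᵢ² + σ²/τ²).
Σxᵢyᵢ = 4·17 + 5·19 + 4·15 + 1·1 = 224; Σxᵢ² = 58; σ²/τ² = 0.5.
β̂_MAP = 224 / (58 + 0.5) = 224/58.5 ≈ 3.829.

β̂_MAP = 3.829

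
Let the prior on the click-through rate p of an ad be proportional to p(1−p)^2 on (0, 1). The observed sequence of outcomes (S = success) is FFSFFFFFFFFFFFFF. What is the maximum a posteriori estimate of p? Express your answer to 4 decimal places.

p̂_MAP = 0.1053

The prior density ∝ p(1−p)^2 is the kernel of Beta(2, 3).
Data: 1 success in 16 trials (from the sequence). The binomial likelihood contributes p(1−p)^15, so the posterior is Beta(2+1, 3+15) = Beta(3, 18).
For Beta(a, b) with a, b > 1 the mode is (a−1)/(a+b−2) = 2/19 ≈ 0.1053.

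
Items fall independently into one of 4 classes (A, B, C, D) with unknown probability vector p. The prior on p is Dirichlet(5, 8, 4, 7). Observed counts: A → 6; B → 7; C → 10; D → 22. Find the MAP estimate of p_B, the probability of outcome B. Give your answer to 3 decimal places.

The posterior is Dirichlet(αᵢ + nᵢ) = Dirichlet(11, 15, 14, 29).
For a Dirichlet(a₁,…,a_K) with all aᵢ > 1, the mode has j-th component (aⱼ − 1)/(Σaᵢ − K).
Here Σaᵢ = 69 and K = 4, so p_B = (15 − 1)/(69 − 4) = 14/65 ≈ 0.215.

MAP estimate of p_B = 0.215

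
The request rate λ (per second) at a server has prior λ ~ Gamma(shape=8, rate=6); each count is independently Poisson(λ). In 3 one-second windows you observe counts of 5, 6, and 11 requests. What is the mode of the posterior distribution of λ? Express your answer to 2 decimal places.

λ̂_MAP = 3.22

Σxᵢ = 5+6+11 = 22, with n = 3.
Posterior ∝ λ^7e^(−6λ) · λ^22e^(−3λ) = λ^29e^(−9λ), i.e. Gamma(shape=30, rate=9).
The mode of a Gamma(a, b) with a ≥ 1 (shape–rate) is (a−1)/b = 29/9 ≈ 3.22.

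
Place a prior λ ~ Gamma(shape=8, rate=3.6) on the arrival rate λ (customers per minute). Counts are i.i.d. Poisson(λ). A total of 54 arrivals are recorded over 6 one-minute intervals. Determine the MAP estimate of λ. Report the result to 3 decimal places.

λ̂_MAP = 6.354

Σxᵢ = 54, n = 6.
Posterior ∝ λ^7e^(−3.6λ) · λ^54e^(−6λ) = λ^61e^(−9.6λ), i.e. Gamma(shape=62, rate=9.6).
The mode of a Gamma(a, b) with a ≥ 1 (shape–rate) is (a−1)/b = 61/9.6 ≈ 6.354.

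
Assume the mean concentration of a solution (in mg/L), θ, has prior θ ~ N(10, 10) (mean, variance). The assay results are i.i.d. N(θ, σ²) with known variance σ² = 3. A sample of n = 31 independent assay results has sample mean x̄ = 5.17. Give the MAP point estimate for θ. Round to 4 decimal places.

n = 31, x̄ = 5.17.
For a Normal prior and Normal likelihood with known variance, the posterior is Normal; its mode equals its mean, the precision-weighted average.
Prior precision 1/σ₀² = 1/10 = 0.1; data precision n/σ² = 31/3.
θ̂ = (0.1·10 + (31/3)·5.17) / (0.1 + 31/3) = (16327/300)/(313/30) = 16327/3130 ≈ 5.2163.

θ̂_MAP = 5.2163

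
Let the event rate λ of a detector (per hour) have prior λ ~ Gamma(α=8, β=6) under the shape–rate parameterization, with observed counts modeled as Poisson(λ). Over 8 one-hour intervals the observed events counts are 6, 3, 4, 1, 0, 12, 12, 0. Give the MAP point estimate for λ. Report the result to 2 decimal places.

Σxᵢ = 6+3+4+1+0+12+12+0 = 38, with n = 8.
Posterior ∝ λ^7e^(−6λ) · λ^38e^(−8λ) = λ^45e^(−14λ), i.e. Gamma(shape=46, rate=14).
The mode of a Gamma(a, b) with a ≥ 1 (shape–rate) is (a−1)/b = 45/14 ≈ 3.21.

λ̂_MAP = 3.21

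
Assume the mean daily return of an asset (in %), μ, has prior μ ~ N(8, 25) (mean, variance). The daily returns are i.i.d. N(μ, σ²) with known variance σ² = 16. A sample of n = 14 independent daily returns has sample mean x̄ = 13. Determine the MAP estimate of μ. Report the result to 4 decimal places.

μ̂_MAP = 12.7814

n = 14, x̄ = 13.
For a Normal prior and Normal likelihood with known variance, the posterior is Normal; its mode equals its mean, the precision-weighted average.
Prior precision 1/σ₀² = 1/25 = 0.04; data precision n/σ² = 14/16 = 0.875.
μ̂ = (0.04·8 + 0.875·13) / (0.04 + 0.875) = 11.695/0.915 = 2339/183 ≈ 12.7814.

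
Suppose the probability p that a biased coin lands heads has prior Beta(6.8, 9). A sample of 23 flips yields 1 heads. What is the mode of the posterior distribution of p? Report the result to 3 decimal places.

Prior: Beta(6.8, 9).
Data: 1 success in 23 trials. The binomial likelihood contributes p(1−p)^22, so the posterior is Beta(6.8+1, 9+22) = Beta(7.8, 31).
For Beta(a, b) with a, b > 1 the mode is (a−1)/(a+b−2) = 6.8/36.8 ≈ 0.185.

p̂_MAP = 0.185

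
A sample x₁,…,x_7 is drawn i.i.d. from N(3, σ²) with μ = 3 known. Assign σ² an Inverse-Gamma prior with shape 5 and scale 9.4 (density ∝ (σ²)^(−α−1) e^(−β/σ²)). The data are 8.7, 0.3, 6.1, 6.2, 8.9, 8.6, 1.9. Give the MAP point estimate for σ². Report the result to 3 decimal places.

σ̂²_MAP = 7.674

Sum of squared deviations about the known mean: SS = (8.7−3)² + (0.3−3)² + (6.1−3)² + (6.2−3)² + (8.9−3)² + (8.6−3)² + (1.9−3)² = 127.01.
The Normal likelihood contributes (σ²)^(−n/2) exp(−SS/(2σ²)), so the posterior is Inverse-Gamma(α + n/2, β + SS/2) = Inverse-Gamma(8.5, 72.905).
The mode of Inverse-Gamma(a, b) is b/(a+1) = 72.905/9.5 ≈ 7.674.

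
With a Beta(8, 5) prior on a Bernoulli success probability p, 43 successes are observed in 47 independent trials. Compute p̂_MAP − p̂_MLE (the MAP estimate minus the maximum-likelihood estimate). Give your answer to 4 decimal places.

MAP − MLE = -0.0528

Posterior is Beta(51, 9); MAP = (51−1)/(60−2) = 50/58 ≈ 0.86207.
MLE ignores the prior: p̂_MLE = k/n = 43/47 ≈ 0.91489.
Difference = 50/58 − 43/47 = -72/1363 ≈ -0.0528.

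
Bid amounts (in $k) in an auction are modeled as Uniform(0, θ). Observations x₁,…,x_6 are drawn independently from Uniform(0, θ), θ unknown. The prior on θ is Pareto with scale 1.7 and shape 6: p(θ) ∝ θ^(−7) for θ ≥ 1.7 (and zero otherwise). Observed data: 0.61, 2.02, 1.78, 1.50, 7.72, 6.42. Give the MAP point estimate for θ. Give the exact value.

The Uniform(0, θ) likelihood is θ^(−n) for θ ≥ max(xᵢ), zero otherwise. Here max(xᵢ) = 7.72.
Posterior ∝ θ^(−7) · θ^(−6) = θ^(−13) on θ ≥ max(1.7, 7.72) = 7.72.
This density is strictly decreasing in θ, so the posterior mode lies at the lower boundary of the support.

θ̂_MAP = 7.72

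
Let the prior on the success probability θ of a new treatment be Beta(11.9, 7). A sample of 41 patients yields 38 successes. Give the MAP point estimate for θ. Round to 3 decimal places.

Prior: Beta(11.9, 7).
Data: 38 successes in 41 trials. The binomial likelihood contributes θ^38(1−θ)^3, so the posterior is Beta(11.9+38, 7+3) = Beta(49.9, 10).
For Beta(a, b) with a, b > 1 the mode is (a−1)/(a+b−2) = 48.9/57.9 ≈ 0.845.

θ̂_MAP = 0.845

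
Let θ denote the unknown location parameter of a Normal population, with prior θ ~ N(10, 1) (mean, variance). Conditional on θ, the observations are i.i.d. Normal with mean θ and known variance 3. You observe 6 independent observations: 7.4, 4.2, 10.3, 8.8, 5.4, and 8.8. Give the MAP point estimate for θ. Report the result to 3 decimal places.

n = 6; x̄ = (7.4 + 4.2 + 10.3 + 8.8 + 5.4 + 8.8)/6 = 44.9/6 = 449/60 ≈ 7.4833.
For a Normal prior and Normal likelihood with known variance, the posterior is Normal; its mode equals its mean, the precision-weighted average.
Prior precision 1/σ₀² = 1/1 = 1; data precision n/σ² = 6/3 = 2.
θ̂ = (1·10 + 2·(449/60)) / (1 + 2) = (749/30)/3 = 749/90 ≈ 8.322.

θ̂_MAP = 8.322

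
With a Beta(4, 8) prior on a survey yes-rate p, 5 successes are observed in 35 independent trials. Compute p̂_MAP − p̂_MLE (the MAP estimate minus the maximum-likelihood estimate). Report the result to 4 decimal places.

Posterior is Beta(9, 38); MAP = (9−1)/(47−2) = 8/45 ≈ 0.17778.
MLE ignores the prior: p̂_MLE = k/n = 5/35 ≈ 0.14286.
Difference = 8/45 − 5/35 = 11/315 ≈ 0.0349.

MAP − MLE = 0.0349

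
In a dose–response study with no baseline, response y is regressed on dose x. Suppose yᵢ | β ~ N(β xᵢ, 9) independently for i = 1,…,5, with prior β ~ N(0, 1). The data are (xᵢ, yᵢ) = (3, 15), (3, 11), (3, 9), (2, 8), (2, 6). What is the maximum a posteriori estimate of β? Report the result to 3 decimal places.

log p(β | y) = −Σ(yᵢ − βxᵢ)²/(2·9) − β²/(2·1) + const.
Setting the derivative to zero: Σxᵢ(yᵢ − βxᵢ)/9 − β/1 = 0, so β = Σxᵢyᵢ / (Σxᵢ² + σ²/τ²).
Σxᵢyᵢ = 3·15 + 3·11 + 3·9 + 2·8 + 2·6 = 133; Σxᵢ² = 35; σ²/τ² = 9.
β̂_MAP = 133 / (35 + 9) = 133/44 ≈ 3.023.

β̂_MAP = 3.023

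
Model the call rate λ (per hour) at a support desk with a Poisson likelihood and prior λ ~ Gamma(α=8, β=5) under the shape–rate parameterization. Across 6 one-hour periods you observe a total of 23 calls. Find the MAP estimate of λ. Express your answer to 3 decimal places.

λ̂_MAP = 2.727

Σxᵢ = 23, n = 6.
Posterior ∝ λ^7e^(−5λ) · λ^23e^(−6λ) = λ^30e^(−11λ), i.e. Gamma(shape=31, rate=11).
The mode of a Gamma(a, b) with a ≥ 1 (shape–rate) is (a−1)/b = 30/11 ≈ 2.727.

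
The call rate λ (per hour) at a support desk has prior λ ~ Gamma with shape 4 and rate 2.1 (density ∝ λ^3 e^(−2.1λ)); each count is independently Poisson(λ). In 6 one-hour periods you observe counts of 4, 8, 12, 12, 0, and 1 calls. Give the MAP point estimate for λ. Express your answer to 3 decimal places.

λ̂_MAP = 4.938

Σxᵢ = 4+8+12+12+0+1 = 37, with n = 6.
Posterior ∝ λ^3e^(−2.1λ) · λ^37e^(−6λ) = λ^40e^(−8.1λ), i.e. Gamma(shape=41, rate=8.1).
The mode of a Gamma(a, b) with a ≥ 1 (shape–rate) is (a−1)/b = 40/8.1 ≈ 4.938.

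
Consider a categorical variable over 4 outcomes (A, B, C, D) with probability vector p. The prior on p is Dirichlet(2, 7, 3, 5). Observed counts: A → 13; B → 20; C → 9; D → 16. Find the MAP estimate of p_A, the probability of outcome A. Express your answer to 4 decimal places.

MAP estimate of p_A = 0.1972

The posterior is Dirichlet(αᵢ + nᵢ) = Dirichlet(15, 27, 12, 21).
For a Dirichlet(a₁,…,a_K) with all aᵢ > 1, the mode has j-th component (aⱼ − 1)/(Σaᵢ − K).
Here Σaᵢ = 75 and K = 4, so p_A = (15 − 1)/(75 − 4) = 14/71 ≈ 0.1972.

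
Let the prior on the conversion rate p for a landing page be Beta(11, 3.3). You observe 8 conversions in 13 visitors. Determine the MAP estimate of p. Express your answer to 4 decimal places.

p̂_MAP = 0.7115

Prior: Beta(11, 3.3).
Data: 8 successes in 13 trials. The binomial likelihood contributes p^8(1−p)^5, so the posterior is Beta(11+8, 3.3+5) = Beta(19, 8.3).
For Beta(a, b) with a, b > 1 the mode is (a−1)/(a+b−2) = 18/25.3 ≈ 0.7115.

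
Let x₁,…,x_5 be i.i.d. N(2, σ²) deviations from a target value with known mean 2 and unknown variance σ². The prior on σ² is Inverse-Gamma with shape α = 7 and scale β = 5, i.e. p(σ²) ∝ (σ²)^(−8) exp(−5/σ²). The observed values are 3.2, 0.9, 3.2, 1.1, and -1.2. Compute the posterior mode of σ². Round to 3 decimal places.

Sum of squared deviations about the known mean: SS = (3.2−2)² + (0.9−2)² + (3.2−2)² + (1.1−2)² + (-1.2−2)² = 15.14.
The Normal likelihood contributes (σ²)^(−n/2) exp(−SS/(2σ²)), so the posterior is Inverse-Gamma(α + n/2, β + SS/2) = Inverse-Gamma(9.5, 12.57).
The mode of Inverse-Gamma(a, b) is b/(a+1) = 12.57/10.5 ≈ 1.197.

σ̂²_MAP = 1.197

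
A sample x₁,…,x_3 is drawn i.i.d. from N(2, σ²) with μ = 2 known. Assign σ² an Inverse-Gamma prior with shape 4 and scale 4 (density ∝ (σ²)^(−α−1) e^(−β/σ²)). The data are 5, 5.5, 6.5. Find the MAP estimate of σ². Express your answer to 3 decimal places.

Sum of squared deviations about the known mean: SS = (5−2)² + (5.5−2)² + (6.5−2)² = 41.5.
The Normal likelihood contributes (σ²)^(−n/2) exp(−SS/(2σ²)), so the posterior is Inverse-Gamma(α + n/2, β + SS/2) = Inverse-Gamma(5.5, 24.75).
The mode of Inverse-Gamma(a, b) is b/(a+1) = 24.75/6.5 ≈ 3.808.

σ̂²_MAP = 3.808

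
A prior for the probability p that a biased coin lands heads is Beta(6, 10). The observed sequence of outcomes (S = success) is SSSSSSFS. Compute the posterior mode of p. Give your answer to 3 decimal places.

p̂_MAP = 0.545

Prior: Beta(6, 10).
Data: 7 successes in 8 trials (from the sequence). The binomial likelihood contributes p^7(1−p)^1, so the posterior is Beta(6+7, 10+1) = Beta(13, 11).
For Beta(a, b) with a, b > 1 the mode is (a−1)/(a+b−2) = 12/22 ≈ 0.545.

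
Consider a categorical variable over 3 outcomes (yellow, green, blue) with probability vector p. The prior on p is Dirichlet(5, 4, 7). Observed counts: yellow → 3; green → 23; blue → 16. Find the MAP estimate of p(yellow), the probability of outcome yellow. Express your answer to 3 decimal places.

The posterior is Dirichlet(αᵢ + nᵢ) = Dirichlet(8, 27, 23).
For a Dirichlet(a₁,…,a_K) with all aᵢ > 1, the mode has j-th component (aⱼ − 1)/(Σaᵢ − K).
Here Σaᵢ = 58 and K = 3, so p(yellow) = (8 − 1)/(58 − 3) = 7/55 ≈ 0.127.

MAP estimate of p(yellow) = 0.127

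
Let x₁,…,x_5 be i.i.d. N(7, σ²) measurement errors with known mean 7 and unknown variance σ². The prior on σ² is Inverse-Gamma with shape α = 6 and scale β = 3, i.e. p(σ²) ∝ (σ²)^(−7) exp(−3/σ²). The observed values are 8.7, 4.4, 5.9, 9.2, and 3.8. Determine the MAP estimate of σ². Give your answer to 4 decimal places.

Sum of squared deviations about the known mean: SS = (8.7−7)² + (4.4−7)² + (5.9−7)² + (9.2−7)² + (3.8−7)² = 25.94.
The Normal likelihood contributes (σ²)^(−n/2) exp(−SS/(2σ²)), so the posterior is Inverse-Gamma(α + n/2, β + SS/2) = Inverse-Gamma(8.5, 15.97).
The mode of Inverse-Gamma(a, b) is b/(a+1) = 15.97/9.5 ≈ 1.6811.

σ̂²_MAP = 1.6811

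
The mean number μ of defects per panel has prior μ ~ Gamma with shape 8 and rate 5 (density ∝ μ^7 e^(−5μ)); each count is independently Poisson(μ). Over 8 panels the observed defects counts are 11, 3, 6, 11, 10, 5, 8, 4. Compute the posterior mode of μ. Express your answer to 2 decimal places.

Σxᵢ = 11+3+6+11+10+5+8+4 = 58, with n = 8.
Posterior ∝ μ^7e^(−5μ) · μ^58e^(−8μ) = μ^65e^(−13μ), i.e. Gamma(shape=66, rate=13).
The mode of a Gamma(a, b) with a ≥ 1 (shape–rate) is (a−1)/b = 65/13 ≈ 5.00.

μ̂_MAP = 5.00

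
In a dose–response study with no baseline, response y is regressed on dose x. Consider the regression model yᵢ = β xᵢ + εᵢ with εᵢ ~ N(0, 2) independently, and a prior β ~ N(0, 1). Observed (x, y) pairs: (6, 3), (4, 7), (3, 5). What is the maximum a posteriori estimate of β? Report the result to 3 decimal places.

log p(β | y) = −Σ(yᵢ − βxᵢ)²/(2·2) − β²/(2·1) + const.
Setting the derivative to zero: Σxᵢ(yᵢ − βxᵢ)/2 − β/1 = 0, so β = Σxᵢyᵢ / (Σxᵢ² + σ²/τ²).
Σxᵢyᵢ = 6·3 + 4·7 + 3·5 = 61; Σxᵢ² = 61; σ²/τ² = 2.
β̂_MAP = 61 / (61 + 2) = 61/63 ≈ 0.968.

β̂_MAP = 0.968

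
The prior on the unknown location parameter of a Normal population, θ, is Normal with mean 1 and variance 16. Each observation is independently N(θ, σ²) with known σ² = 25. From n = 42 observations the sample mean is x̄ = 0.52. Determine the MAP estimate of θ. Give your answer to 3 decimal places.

n = 42, x̄ = 0.52.
For a Normal prior and Normal likelihood with known variance, the posterior is Normal; its mode equals its mean, the precision-weighted average.
Prior precision 1/σ₀² = 1/16 = 0.0625; data precision n/σ² = 42/25 = 1.68.
θ̂ = (0.0625·1 + 1.68·0.52) / (0.0625 + 1.68) = 0.9361/1.7425 = 9361/17425 ≈ 0.537.

θ̂_MAP = 0.537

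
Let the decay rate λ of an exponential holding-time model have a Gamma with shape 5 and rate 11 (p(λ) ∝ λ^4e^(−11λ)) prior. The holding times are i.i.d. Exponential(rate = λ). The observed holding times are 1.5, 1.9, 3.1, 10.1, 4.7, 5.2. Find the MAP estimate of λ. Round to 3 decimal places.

The Exponential(rate=λ) likelihood is ∝ λ^n e^(−λΣtᵢ). Here n = 6 and Σtᵢ = 1.5 + 1.9 + 3.1 + 10.1 + 4.7 + 5.2 = 26.5.
Posterior ∝ λ^4e^(−11λ) · λ^6e^(−26.5λ) = λ^10e^(−37.5λ), i.e. Gamma(11, 37.5).
Mode = (a−1)/b = 10/37.5 ≈ 0.267.

λ̂_MAP = 0.267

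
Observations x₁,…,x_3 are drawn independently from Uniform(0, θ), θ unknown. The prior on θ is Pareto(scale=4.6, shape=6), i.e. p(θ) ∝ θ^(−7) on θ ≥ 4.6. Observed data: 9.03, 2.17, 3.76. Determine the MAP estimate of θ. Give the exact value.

The Uniform(0, θ) likelihood is θ^(−n) for θ ≥ max(xᵢ), zero otherwise. Here max(xᵢ) = 9.03.
Posterior ∝ θ^(−7) · θ^(−3) = θ^(−10) on θ ≥ max(4.6, 9.03) = 9.03.
This density is strictly decreasing in θ, so the posterior mode lies at the lower boundary of the support.

θ̂_MAP = 9.03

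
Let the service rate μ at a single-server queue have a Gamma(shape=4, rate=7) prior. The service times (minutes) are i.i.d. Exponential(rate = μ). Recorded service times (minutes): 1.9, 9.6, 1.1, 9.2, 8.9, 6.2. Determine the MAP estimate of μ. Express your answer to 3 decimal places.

The Exponential(rate=μ) likelihood is ∝ μ^n e^(−μΣtᵢ). Here n = 6 and Σtᵢ = 1.9 + 9.6 + 1.1 + 9.2 + 8.9 + 6.2 = 36.9.
Posterior ∝ μ^3e^(−7μ) · μ^6e^(−36.9μ) = μ^9e^(−43.9μ), i.e. Gamma(10, 43.9).
Mode = (a−1)/b = 9/43.9 ≈ 0.205.

μ̂_MAP = 0.205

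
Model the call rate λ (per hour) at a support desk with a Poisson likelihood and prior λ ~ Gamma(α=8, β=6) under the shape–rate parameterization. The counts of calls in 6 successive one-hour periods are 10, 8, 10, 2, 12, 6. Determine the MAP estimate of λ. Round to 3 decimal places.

λ̂_MAP = 4.583

Σxᵢ = 10+8+10+2+12+6 = 48, with n = 6.
Posterior ∝ λ^7e^(−6λ) · λ^48e^(−6λ) = λ^55e^(−12λ), i.e. Gamma(shape=56, rate=12).
The mode of a Gamma(a, b) with a ≥ 1 (shape–rate) is (a−1)/b = 55/12 ≈ 4.583.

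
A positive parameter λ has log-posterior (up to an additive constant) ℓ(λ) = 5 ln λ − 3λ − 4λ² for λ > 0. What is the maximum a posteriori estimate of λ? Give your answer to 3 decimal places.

λ̂_MAP = 0.625

ℓ'(λ) = 5/λ − 3 − 8λ. Setting this to zero and multiplying by λ: 8λ² + 3λ − 5 = 0.
λ = (−3 + √(3² + 4·8·5)) / (2·8) = (−3 + √169) / 16 = (−3 + 13)/16 = 5/8.
ℓ''(λ) = −5/λ² − 8 < 0, confirming a maximum.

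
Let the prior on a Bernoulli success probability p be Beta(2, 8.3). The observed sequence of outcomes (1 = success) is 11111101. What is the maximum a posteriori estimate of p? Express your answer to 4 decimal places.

Prior: Beta(2, 8.3).
Data: 7 successes in 8 trials (from the sequence). The binomial likelihood contributes p^7(1−p)^1, so the posterior is Beta(2+7, 8.3+1) = Beta(9, 9.3).
For Beta(a, b) with a, b > 1 the mode is (a−1)/(a+b−2) = 8/16.3 ≈ 0.4908.

p̂_MAP = 0.4908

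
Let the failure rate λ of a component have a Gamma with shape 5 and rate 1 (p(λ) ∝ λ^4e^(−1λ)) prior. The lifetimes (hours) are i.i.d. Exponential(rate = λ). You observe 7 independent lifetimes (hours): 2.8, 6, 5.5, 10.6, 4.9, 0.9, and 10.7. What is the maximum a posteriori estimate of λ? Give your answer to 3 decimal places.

λ̂_MAP = 0.259

The Exponential(rate=λ) likelihood is ∝ λ^n e^(−λΣtᵢ). Here n = 7 and Σtᵢ = 2.8 + 6 + 5.5 + 10.6 + 4.9 + 0.9 + 10.7 = 41.4.
Posterior ∝ λ^4e^(−1λ) · λ^7e^(−41.4λ) = λ^11e^(−42.4λ), i.e. Gamma(12, 42.4).
Mode = (a−1)/b = 11/42.4 ≈ 0.259.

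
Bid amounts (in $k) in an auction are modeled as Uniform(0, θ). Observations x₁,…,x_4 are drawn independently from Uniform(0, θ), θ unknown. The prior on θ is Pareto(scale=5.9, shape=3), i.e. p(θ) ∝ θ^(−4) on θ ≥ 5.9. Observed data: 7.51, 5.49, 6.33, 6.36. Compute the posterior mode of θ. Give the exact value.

The Uniform(0, θ) likelihood is θ^(−n) for θ ≥ max(xᵢ), zero otherwise. Here max(xᵢ) = 7.51.
Posterior ∝ θ^(−4) · θ^(−4) = θ^(−8) on θ ≥ max(5.9, 7.51) = 7.51.
This density is strictly decreasing in θ, so the posterior mode lies at the lower boundary of the support.

θ̂_MAP = 7.51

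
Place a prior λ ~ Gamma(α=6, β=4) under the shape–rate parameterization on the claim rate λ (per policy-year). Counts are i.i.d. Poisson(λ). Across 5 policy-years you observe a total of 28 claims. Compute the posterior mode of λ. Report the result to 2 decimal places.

λ̂_MAP = 3.67

Σxᵢ = 28, n = 5.
Posterior ∝ λ^5e^(−4λ) · λ^28e^(−5λ) = λ^33e^(−9λ), i.e. Gamma(shape=34, rate=9).
The mode of a Gamma(a, b) with a ≥ 1 (shape–rate) is (a−1)/b = 33/9 ≈ 3.67.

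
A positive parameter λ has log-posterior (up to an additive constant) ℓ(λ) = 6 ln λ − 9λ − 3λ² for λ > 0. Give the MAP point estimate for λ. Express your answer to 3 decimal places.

ℓ'(λ) = 6/λ − 9 − 6λ. Setting this to zero and multiplying by λ: 6λ² + 9λ − 6 = 0.
λ = (−9 + √(9² + 4·6·6)) / (2·6) = (−9 + √225) / 12 = (−9 + 15)/12 = 1/2.
ℓ''(λ) = −6/λ² − 6 < 0, confirming a maximum.

λ̂_MAP = 0.500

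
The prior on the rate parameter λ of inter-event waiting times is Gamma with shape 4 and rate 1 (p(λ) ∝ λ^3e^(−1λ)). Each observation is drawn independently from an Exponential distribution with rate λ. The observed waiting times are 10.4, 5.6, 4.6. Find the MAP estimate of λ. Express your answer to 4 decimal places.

λ̂_MAP = 0.2778

The Exponential(rate=λ) likelihood is ∝ λ^n e^(−λΣtᵢ). Here n = 3 and Σtᵢ = 10.4 + 5.6 + 4.6 = 20.6.
Posterior ∝ λ^3e^(−1λ) · λ^3e^(−20.6λ) = λ^6e^(−21.6λ), i.e. Gamma(7, 21.6).
Mode = (a−1)/b = 6/21.6 ≈ 0.2778.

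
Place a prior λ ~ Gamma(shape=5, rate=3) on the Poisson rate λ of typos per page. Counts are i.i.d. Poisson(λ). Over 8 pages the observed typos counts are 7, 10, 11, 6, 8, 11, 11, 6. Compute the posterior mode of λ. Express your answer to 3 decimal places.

Σxᵢ = 7+10+11+6+8+11+11+6 = 70, with n = 8.
Posterior ∝ λ^4e^(−3λ) · λ^70e^(−8λ) = λ^74e^(−11λ), i.e. Gamma(shape=75, rate=11).
The mode of a Gamma(a, b) with a ≥ 1 (shape–rate) is (a−1)/b = 74/11 ≈ 6.727.

λ̂_MAP = 6.727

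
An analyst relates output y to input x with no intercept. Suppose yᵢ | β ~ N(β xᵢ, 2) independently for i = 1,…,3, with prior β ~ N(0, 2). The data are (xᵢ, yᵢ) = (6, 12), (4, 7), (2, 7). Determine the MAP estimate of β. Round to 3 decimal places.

log p(β | y) = −Σ(yᵢ − βxᵢ)²/(2·2) − β²/(2·2) + const.
Setting the derivative to zero: Σxᵢ(yᵢ − βxᵢ)/2 − β/2 = 0, so β = Σxᵢyᵢ / (Σxᵢ² + σ²/τ²).
Σxᵢyᵢ = 6·12 + 4·7 + 2·7 = 114; Σxᵢ² = 56; σ²/τ² = 1.
β̂_MAP = 114 / (56 + 1) = 114/57 ≈ 2.000.

β̂_MAP = 2.000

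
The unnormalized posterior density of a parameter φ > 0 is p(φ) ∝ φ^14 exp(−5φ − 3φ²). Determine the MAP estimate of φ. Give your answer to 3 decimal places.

ℓ'(φ) = 14/φ − 5 − 6φ. Setting this to zero and multiplying by φ: 6φ² + 5φ − 14 = 0.
φ = (−5 + √(5² + 4·6·14)) / (2·6) = (−5 + √361) / 12 = (−5 + 19)/12 = 7/6.
ℓ''(φ) = −14/φ² − 6 < 0, confirming a maximum.

φ̂_MAP = 1.167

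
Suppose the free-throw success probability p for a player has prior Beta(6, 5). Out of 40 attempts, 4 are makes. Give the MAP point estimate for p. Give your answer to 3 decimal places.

Prior: Beta(6, 5).
Data: 4 successes in 40 trials. The binomial likelihood contributes p^4(1−p)^36, so the posterior is Beta(6+4, 5+36) = Beta(10, 41).
For Beta(a, b) with a, b > 1 the mode is (a−1)/(a+b−2) = 9/49 ≈ 0.184.

p̂_MAP = 0.184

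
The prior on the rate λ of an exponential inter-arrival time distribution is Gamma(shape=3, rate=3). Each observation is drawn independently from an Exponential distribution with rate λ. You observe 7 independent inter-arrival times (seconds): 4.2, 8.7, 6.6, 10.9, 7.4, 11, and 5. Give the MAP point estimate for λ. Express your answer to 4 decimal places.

λ̂_MAP = 0.1585

The Exponential(rate=λ) likelihood is ∝ λ^n e^(−λΣtᵢ). Here n = 7 and Σtᵢ = 4.2 + 8.7 + 6.6 + 10.9 + 7.4 + 11 + 5 = 53.8.
Posterior ∝ λ^2e^(−3λ) · λ^7e^(−53.8λ) = λ^9e^(−56.8λ), i.e. Gamma(10, 56.8).
Mode = (a−1)/b = 9/56.8 ≈ 0.1585.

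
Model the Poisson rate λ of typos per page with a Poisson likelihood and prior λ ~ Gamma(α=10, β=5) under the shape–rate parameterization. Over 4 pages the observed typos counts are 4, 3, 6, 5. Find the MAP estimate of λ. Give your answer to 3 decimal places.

λ̂_MAP = 3.000

Σxᵢ = 4+3+6+5 = 18, with n = 4.
Posterior ∝ λ^9e^(−5λ) · λ^18e^(−4λ) = λ^27e^(−9λ), i.e. Gamma(shape=28, rate=9).
The mode of a Gamma(a, b) with a ≥ 1 (shape–rate) is (a−1)/b = 27/9 ≈ 3.000.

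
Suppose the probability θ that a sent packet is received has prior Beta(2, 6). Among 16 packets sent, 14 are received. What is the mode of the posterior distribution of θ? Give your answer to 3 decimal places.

θ̂_MAP = 0.682

Prior: Beta(2, 6).
Data: 14 successes in 16 trials. The binomial likelihood contributes θ^14(1−θ)^2, so the posterior is Beta(2+14, 6+2) = Beta(16, 8).
For Beta(a, b) with a, b > 1 the mode is (a−1)/(a+b−2) = 15/22 ≈ 0.682.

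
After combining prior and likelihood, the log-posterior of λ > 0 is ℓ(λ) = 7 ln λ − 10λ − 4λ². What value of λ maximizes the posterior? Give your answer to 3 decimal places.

ℓ'(λ) = 7/λ − 10 − 8λ. Setting this to zero and multiplying by λ: 8λ² + 10λ − 7 = 0.
λ = (−10 + √(10² + 4·8·7)) / (2·8) = (−10 + √324) / 16 = (−10 + 18)/16 = 1/2.
ℓ''(λ) = −7/λ² − 8 < 0, confirming a maximum.

λ̂_MAP = 0.500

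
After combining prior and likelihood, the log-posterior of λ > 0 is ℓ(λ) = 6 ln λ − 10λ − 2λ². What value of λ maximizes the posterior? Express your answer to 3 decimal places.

ℓ'(λ) = 6/λ − 10 − 4λ. Setting this to zero and multiplying by λ: 4λ² + 10λ − 6 = 0.
λ = (−10 + √(10² + 4·4·6)) / (2·4) = (−10 + √196) / 8 = (−10 + 14)/8 = 1/2.
ℓ''(λ) = −6/λ² − 4 < 0, confirming a maximum.

λ̂_MAP = 0.500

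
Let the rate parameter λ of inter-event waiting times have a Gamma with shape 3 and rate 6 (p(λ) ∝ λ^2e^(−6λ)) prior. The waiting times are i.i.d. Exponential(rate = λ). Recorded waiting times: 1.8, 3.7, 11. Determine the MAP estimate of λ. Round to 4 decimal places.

The Exponential(rate=λ) likelihood is ∝ λ^n e^(−λΣtᵢ). Here n = 3 and Σtᵢ = 1.8 + 3.7 + 11 = 16.5.
Posterior ∝ λ^2e^(−6λ) · λ^3e^(−16.5λ) = λ^5e^(−22.5λ), i.e. Gamma(6, 22.5).
Mode = (a−1)/b = 5/22.5 ≈ 0.2222.

λ̂_MAP = 0.2222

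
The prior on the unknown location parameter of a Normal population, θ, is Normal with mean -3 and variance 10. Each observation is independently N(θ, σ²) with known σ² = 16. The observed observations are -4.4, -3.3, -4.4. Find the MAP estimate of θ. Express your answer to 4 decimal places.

n = 3; x̄ = ((-4.4) + (-3.3) + (-4.4))/3 = -12.1/3 = -121/30 ≈ -4.0333.
For a Normal prior and Normal likelihood with known variance, the posterior is Normal; its mode equals its mean, the precision-weighted average.
Prior precision 1/σ₀² = 1/10 = 0.1; data precision n/σ² = 3/16 = 0.1875.
θ̂ = (0.1·(-3) + 0.1875·(-121/30)) / (0.1 + 0.1875) = (-1.05625)/0.2875 = -169/46 ≈ -3.6739.

θ̂_MAP = -3.6739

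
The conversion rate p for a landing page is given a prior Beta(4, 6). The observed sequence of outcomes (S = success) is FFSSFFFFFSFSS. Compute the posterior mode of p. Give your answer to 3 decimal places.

p̂_MAP = 0.381

Prior: Beta(4, 6).
Data: 5 successes in 13 trials (from the sequence). The binomial likelihood contributes p^5(1−p)^8, so the posterior is Beta(4+5, 6+8) = Beta(9, 14).
For Beta(a, b) with a, b > 1 the mode is (a−1)/(a+b−2) = 8/21 ≈ 0.381.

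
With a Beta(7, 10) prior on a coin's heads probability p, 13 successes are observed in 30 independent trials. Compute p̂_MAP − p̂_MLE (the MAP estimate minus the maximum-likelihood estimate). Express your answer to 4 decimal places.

Posterior is Beta(20, 27); MAP = (20−1)/(47−2) = 19/45 ≈ 0.42222.
MLE ignores the prior: p̂_MLE = k/n = 13/30 ≈ 0.43333.
Difference = 19/45 − 13/30 = -1/90 ≈ -0.0111.

MAP − MLE = -0.0111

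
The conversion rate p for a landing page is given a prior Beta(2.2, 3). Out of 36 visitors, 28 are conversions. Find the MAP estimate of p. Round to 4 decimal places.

p̂_MAP = 0.7449

Prior: Beta(2.2, 3).
Data: 28 successes in 36 trials. The binomial likelihood contributes p^28(1−p)^8, so the posterior is Beta(2.2+28, 3+8) = Beta(30.2, 11).
For Beta(a, b) with a, b > 1 the mode is (a−1)/(a+b−2) = 29.2/39.2 ≈ 0.7449.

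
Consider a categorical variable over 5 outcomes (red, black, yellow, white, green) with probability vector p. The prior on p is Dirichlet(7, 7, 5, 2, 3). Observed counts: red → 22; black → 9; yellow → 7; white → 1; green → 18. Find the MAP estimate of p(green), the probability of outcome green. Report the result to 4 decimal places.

MAP estimate of p(green) = 0.2632

The posterior is Dirichlet(αᵢ + nᵢ) = Dirichlet(29, 16, 12, 3, 21).
For a Dirichlet(a₁,…,a_K) with all aᵢ > 1, the mode has j-th component (aⱼ − 1)/(Σaᵢ − K).
Here Σaᵢ = 81 and K = 5, so p(green) = (21 − 1)/(81 − 5) = 20/76 ≈ 0.2632.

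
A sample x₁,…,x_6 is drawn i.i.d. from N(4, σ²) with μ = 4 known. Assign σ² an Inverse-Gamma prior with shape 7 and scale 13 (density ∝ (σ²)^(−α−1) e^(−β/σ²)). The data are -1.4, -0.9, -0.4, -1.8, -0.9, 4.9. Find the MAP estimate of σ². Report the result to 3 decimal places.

Sum of squared deviations about the known mean: SS = (-1.4−4)² + (-0.9−4)² + (-0.4−4)² + (-1.8−4)² + (-0.9−4)² + (4.9−4)² = 130.99.
The Normal likelihood contributes (σ²)^(−n/2) exp(−SS/(2σ²)), so the posterior is Inverse-Gamma(α + n/2, β + SS/2) = Inverse-Gamma(10, 78.495).
The mode of Inverse-Gamma(a, b) is b/(a+1) = 78.495/11 ≈ 7.136.

σ̂²_MAP = 7.136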